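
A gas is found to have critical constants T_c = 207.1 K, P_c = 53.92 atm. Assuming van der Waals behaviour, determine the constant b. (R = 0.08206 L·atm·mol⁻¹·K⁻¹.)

b ≈ 0.03940 L/mol

From T_c = 8a/(27Rb) and P_c = a/(27b²): b = R T_c/(8 P_c).
b = (0.08206)(207.1)/(8×53.92) = 16.995/431.36 = 0.03940 L/mol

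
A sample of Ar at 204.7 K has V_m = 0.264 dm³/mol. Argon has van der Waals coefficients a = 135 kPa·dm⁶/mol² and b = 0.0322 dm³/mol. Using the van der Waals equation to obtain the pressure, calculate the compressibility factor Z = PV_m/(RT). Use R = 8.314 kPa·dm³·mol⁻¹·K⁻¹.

Z ≈ 0.8384

P = RT/(V_m − b) − a/V_m² = (8.314)(204.7)/(0.264 − 0.0322) − 135/(0.264)²
  = 1701.9/0.23180 − 1937.0 = 7342.1 − 1937.0 = 5405.1 kPa
Z = PV_m/(RT) = (5405.1)(0.264)/((8.314)(204.7)) = 1426.9/1701.9 = 0.8384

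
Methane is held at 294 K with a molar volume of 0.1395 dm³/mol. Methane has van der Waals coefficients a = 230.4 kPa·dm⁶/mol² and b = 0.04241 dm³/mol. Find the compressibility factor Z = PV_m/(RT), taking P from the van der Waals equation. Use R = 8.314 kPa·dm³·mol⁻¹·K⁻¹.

Z ≈ 0.7611

P = RT/(V_m − b) − a/V_m² = (8.314)(294)/(0.1395 − 0.04241) − 230.4/(0.1395)²
  = 2444.3/0.097090 − 11840 = 25176 − 11840 = 13336 kPa
Z = PV_m/(RT) = (13336)(0.1395)/((8.314)(294)) = 1860.4/2444.3 = 0.7611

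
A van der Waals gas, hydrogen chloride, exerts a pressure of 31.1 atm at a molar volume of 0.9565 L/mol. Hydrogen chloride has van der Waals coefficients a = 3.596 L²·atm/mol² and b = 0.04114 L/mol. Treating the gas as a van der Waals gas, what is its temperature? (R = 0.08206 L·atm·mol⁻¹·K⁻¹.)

T ≈ 390.8 K

T = (P + a/V_m²)(V_m − b)/R
P + a/V_m² = 31.1 + 3.596/(0.9565)² = 35.031 atm
V_m − b = 0.9565 − 0.04114 = 0.91536 L/mol
T = (35.031)(0.91536)/0.08206 = 390.8 K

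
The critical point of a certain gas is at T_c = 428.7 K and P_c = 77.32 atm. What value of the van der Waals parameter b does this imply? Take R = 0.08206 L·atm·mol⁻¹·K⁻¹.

b ≈ 0.05687 L/mol

From T_c = 8a/(27Rb) and P_c = a/(27b²): b = R T_c/(8 P_c).
b = (0.08206)(428.7)/(8×77.32) = 35.179/618.56 = 0.05687 L/mol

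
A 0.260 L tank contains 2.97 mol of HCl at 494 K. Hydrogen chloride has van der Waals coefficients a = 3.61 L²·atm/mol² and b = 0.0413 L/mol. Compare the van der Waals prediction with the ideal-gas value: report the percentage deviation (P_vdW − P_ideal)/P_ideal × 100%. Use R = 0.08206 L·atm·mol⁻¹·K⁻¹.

-12.41 %

Ideal: P_ideal = nRT/V = (2.97)(0.08206)(494)/0.260 = 463.065 atm
vdW: P = nRT/(V − nb) − a n²/V² = 120.397/0.137339 − 31.8434/0.0676000 = 876.641 − 471.056 = 405.585 atm
% deviation = (405.585 − 463.065)/463.065 × 100% = -12.41%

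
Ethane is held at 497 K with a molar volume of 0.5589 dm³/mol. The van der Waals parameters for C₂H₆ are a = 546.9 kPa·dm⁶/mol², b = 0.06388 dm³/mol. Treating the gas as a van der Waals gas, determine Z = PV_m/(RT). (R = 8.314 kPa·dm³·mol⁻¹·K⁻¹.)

Z ≈ 0.8922

P = RT/(V_m − b) − a/V_m² = (8.314)(497)/(0.5589 − 0.06388) − 546.9/(0.5589)²
  = 4132.1/0.49502 − 1750.8 = 8347.3 − 1750.8 = 6596.5 kPa
Z = PV_m/(RT) = (6596.5)(0.5589)/((8.314)(497)) = 3686.8/4132.1 = 0.8922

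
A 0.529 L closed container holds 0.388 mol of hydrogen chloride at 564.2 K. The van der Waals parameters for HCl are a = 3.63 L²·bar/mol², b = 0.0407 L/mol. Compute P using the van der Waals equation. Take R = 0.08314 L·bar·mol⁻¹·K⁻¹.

P = nRT/(V − nb) − a n²/V²
nRT/(V − nb) = (0.388)(0.08314)(564.2)/(0.529 − 0.388×0.0407) = 18.200/0.51321 = 35.463 bar
a n²/V² = (3.63)(0.388)²/(0.529)² = 1.9528 bar
P = 35.463 − 1.9528 = 33.51 bar

P ≈ 33.51 bar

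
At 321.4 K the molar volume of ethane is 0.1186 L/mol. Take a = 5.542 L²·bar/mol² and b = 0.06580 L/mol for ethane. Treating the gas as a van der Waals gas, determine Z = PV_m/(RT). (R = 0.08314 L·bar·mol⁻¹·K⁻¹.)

Z ≈ 0.4975

P = RT/(V_m − b) − a/V_m² = (0.08314)(321.4)/(0.1186 − 0.06580) − 5.542/(0.1186)²
  = 26.721/0.052800 − 394.00 = 506.08 − 394.00 = 112.08 bar
Z = PV_m/(RT) = (112.08)(0.1186)/((0.08314)(321.4)) = 13.293/26.721 = 0.4975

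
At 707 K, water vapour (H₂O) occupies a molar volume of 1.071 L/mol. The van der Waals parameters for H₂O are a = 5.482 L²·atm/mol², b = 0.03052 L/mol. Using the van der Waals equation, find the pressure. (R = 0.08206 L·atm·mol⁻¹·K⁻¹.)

P ≈ 50.98 atm

P = RT/(V_m − b) − a/V_m²
RT/(V_m − b) = (0.08206)(707)/(1.071 − 0.03052) = 58.016/1.0405 = 55.758 atm
a/V_m² = 5.482/(1.071)² = 4.7793 atm
P = 55.758 − 4.7793 = 50.98 atm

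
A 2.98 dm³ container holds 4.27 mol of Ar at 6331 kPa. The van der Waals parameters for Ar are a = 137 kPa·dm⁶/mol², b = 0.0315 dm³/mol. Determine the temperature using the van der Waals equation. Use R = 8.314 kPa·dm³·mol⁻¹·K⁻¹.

T = (P + a n²/V²)(V − nb)/(nR)
P + a n²/V² = 6331 + (137)(4.27)²/(2.98)² = 6612.3 kPa
V − nb = 2.98 − (4.27)(0.0315) = 2.8455 dm³
T = (6612.3)(2.8455)/((4.27)(8.314)) = 530.0 K

T ≈ 530.0 K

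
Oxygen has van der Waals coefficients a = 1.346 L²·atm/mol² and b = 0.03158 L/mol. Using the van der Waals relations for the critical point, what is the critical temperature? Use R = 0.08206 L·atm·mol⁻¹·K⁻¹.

For a van der Waals gas, T_c = 8a/(27Rb).
T_c = 8×1.346/(27×0.08206×0.03158) = 10.768/0.069969 = 153.9 K

T_c ≈ 153.9 K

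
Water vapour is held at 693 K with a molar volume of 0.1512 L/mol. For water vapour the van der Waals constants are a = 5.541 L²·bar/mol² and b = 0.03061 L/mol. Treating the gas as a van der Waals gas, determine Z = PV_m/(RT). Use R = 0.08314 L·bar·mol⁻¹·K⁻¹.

P = RT/(V_m − b) − a/V_m² = (0.08314)(693)/(0.1512 − 0.03061) − 5.541/(0.1512)²
  = 57.616/0.12059 − 242.37 = 477.78 − 242.37 = 235.41 bar
Z = PV_m/(RT) = (235.41)(0.1512)/((0.08314)(693)) = 35.594/57.616 = 0.6178

Z ≈ 0.6178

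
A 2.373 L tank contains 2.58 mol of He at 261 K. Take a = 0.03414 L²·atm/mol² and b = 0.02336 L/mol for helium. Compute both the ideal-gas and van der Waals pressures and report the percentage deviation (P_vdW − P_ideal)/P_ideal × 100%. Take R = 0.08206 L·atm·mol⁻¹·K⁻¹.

2.43 %

Ideal: P_ideal = nRT/V = (2.58)(0.08206)(261)/2.373 = 23.2860 atm
vdW: P = nRT/(V − nb) − a n²/V² = 55.2576/2.31273 − 0.227249/5.63113 = 23.8928 − 0.0403558 = 23.8524 atm
% deviation = (23.8524 − 23.2860)/23.2860 × 100% = 2.43%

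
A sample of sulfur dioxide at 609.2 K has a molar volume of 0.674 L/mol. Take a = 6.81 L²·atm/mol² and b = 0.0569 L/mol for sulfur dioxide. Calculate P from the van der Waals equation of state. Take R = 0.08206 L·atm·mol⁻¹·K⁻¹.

P = RT/(V_m − b) − a/V_m²
RT/(V_m − b) = (0.08206)(609.2)/(0.674 − 0.0569) = 49.991/0.61710 = 81.010 atm
a/V_m² = 6.81/(0.674)² = 14.991 atm
P = 81.010 − 14.991 = 66.02 atm

P ≈ 66.02 atm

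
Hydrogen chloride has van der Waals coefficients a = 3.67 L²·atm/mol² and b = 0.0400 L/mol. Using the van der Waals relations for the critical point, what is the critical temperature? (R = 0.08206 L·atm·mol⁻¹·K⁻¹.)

For a van der Waals gas, T_c = 8a/(27Rb).
T_c = 8×3.67/(27×0.08206×0.0400) = 29.360/0.088625 = 331.3 K

T_c ≈ 331.3 K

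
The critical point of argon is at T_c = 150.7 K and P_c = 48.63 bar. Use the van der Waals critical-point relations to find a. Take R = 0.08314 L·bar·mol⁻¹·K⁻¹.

a ≈ 1.362 L²·bar/mol²

From T_c = 8a/(27Rb) and P_c = a/(27b²): a = 27 R² T_c²/(64 P_c).
a = 27×(0.08314)²×(150.7)²/(64×48.63) = 4238.5/3112.3 = 1.362 L²·bar/mol²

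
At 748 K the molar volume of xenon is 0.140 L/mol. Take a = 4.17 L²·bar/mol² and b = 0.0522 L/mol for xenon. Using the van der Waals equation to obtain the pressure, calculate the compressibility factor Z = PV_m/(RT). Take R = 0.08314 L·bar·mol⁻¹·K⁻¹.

P = RT/(V_m − b) − a/V_m² = (0.08314)(748)/(0.140 − 0.0522) − 4.17/(0.140)²
  = 62.189/0.087800 − 212.76 = 708.30 − 212.76 = 495.54 bar
Z = PV_m/(RT) = (495.54)(0.140)/((0.08314)(748)) = 69.376/62.189 = 1.116

Z ≈ 1.116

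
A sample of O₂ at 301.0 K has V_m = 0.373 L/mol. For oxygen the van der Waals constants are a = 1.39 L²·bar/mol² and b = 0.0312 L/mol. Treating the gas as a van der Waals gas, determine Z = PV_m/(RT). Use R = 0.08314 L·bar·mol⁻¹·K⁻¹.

Z ≈ 0.9424

P = RT/(V_m − b) − a/V_m² = (0.08314)(301.0)/(0.373 − 0.0312) − 1.39/(0.373)²
  = 25.025/0.34180 − 9.9907 = 73.215 − 9.9907 = 63.224 bar
Z = PV_m/(RT) = (63.224)(0.373)/((0.08314)(301.0)) = 23.583/25.025 = 0.9424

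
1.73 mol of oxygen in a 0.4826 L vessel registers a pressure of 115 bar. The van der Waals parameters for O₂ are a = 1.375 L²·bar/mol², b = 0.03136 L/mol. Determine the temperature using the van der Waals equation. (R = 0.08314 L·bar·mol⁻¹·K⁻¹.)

T ≈ 395.1 K

T = (P + a n²/V²)(V − nb)/(nR)
P + a n²/V² = 115 + (1.375)(1.73)²/(0.4826)² = 132.67 bar
V − nb = 0.4826 − (1.73)(0.03136) = 0.42835 L
T = (132.67)(0.42835)/((1.73)(0.08314)) = 395.1 K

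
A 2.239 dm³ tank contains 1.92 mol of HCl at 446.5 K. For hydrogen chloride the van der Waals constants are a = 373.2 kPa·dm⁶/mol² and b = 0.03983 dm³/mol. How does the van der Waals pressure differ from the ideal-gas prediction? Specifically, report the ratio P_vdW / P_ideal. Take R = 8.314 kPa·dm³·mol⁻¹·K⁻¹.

P_vdW / P_ideal ≈ 0.9492

Ideal: P_ideal = nRT/V = (1.92)(8.314)(446.5)/2.239 = 3183.31 kPa
vdW: P = nRT/(V − nb) − a n²/V² = 7127.43/2.16253 − 1375.76/5.01312 = 3295.88 − 274.432 = 3021.45 kPa
Ratio = 3021.45/3183.31 = 0.9492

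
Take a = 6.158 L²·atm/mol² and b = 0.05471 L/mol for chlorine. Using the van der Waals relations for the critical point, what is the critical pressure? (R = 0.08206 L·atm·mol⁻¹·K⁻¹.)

P_c ≈ 76.20 atm

For a van der Waals gas, P_c = a/(27b²).
P_c = 6.158/(27×(0.05471)²) = 6.158/0.080816 = 76.20 atm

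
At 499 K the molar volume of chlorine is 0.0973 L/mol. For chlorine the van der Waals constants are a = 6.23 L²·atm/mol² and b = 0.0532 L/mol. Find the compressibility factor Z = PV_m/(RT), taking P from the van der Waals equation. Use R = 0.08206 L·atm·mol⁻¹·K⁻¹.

P = RT/(V_m − b) − a/V_m² = (0.08206)(499)/(0.0973 − 0.0532) − 6.23/(0.0973)²
  = 40.948/0.044100 − 658.06 = 928.53 − 658.06 = 270.47 atm
Z = PV_m/(RT) = (270.47)(0.0973)/((0.08206)(499)) = 26.317/40.948 = 0.6427

Z ≈ 0.6427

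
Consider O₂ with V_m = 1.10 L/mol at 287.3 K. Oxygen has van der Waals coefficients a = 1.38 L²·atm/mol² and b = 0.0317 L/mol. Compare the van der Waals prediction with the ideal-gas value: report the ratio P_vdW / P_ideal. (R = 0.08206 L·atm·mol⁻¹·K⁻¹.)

P_vdW / P_ideal ≈ 0.9765

Ideal: P_ideal = RT/V_m = (0.08206)(287.3)/1.10 = 21.4326 atm
vdW: P = RT/(V_m − b) − a/V_m² = 23.5758/1.06830 − 1.38/1.21000 = 22.0685 − 1.14050 = 20.9280 atm
Ratio = 20.9280/21.4326 = 0.9765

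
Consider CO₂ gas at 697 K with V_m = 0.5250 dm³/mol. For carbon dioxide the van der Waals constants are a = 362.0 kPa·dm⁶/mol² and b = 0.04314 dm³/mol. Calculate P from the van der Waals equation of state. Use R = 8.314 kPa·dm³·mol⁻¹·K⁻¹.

P ≈ 10713 kPa

P = RT/(V_m − b) − a/V_m²
RT/(V_m − b) = (8.314)(697)/(0.5250 − 0.04314) = 5794.9/0.48186 = 12026 kPa
a/V_m² = 362.0/(0.5250)² = 1313.4 kPa
P = 12026 − 1313.4 = 10713 kPa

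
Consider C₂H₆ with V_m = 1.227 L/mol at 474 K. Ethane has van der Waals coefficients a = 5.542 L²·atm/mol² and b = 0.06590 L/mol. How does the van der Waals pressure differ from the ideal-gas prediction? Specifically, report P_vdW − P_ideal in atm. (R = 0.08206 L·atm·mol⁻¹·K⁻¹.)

Ideal: P_ideal = RT/V_m = (0.08206)(474)/1.227 = 31.7004 atm
vdW: P = RT/(V_m − b) − a/V_m² = 38.8964/1.16110 − 5.542/1.50553 = 33.4996 − 3.68110 = 29.8185 atm
ΔP = 29.8185 − 31.7004 = -1.882 atm

ΔP ≈ -1.882 atm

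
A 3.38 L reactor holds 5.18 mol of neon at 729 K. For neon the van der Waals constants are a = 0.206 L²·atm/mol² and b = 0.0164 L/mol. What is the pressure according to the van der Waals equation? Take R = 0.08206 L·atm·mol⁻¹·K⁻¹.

P ≈ 93.56 atm

P = nRT/(V − nb) − a n²/V²
nRT/(V − nb) = (5.18)(0.08206)(729)/(3.38 − 5.18×0.0164) = 309.88/3.2950 = 94.046 atm
a n²/V² = (0.206)(5.18)²/(3.38)² = 0.48383 atm
P = 94.046 − 0.48383 = 93.56 atm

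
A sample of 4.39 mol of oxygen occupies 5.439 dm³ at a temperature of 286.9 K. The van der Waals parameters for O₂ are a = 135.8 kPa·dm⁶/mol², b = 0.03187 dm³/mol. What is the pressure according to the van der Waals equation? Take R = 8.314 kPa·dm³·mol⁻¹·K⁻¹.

P = nRT/(V − nb) − a n²/V²
nRT/(V − nb) = (4.39)(8.314)(286.9)/(5.439 − 4.39×0.03187) = 10471/5.2991 = 1976.0 kPa
a n²/V² = (135.8)(4.39)²/(5.439)² = 88.469 kPa
P = 1976.0 − 88.469 = 1888 kPa

P ≈ 1888 kPa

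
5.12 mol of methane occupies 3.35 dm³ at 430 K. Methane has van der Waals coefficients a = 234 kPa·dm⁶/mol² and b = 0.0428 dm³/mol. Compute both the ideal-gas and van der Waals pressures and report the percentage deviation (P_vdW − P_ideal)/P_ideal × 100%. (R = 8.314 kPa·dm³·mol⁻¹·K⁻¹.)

Ideal: P_ideal = nRT/V = (5.12)(8.314)(430)/3.35 = 5463.91 kPa
vdW: P = nRT/(V − nb) − a n²/V² = 18304.1/3.13086 − 6134.17/11.2225 = 5846.35 − 546.596 = 5299.75 kPa
% deviation = (5299.75 − 5463.91)/5463.91 × 100% = -3.00%

-3.00 %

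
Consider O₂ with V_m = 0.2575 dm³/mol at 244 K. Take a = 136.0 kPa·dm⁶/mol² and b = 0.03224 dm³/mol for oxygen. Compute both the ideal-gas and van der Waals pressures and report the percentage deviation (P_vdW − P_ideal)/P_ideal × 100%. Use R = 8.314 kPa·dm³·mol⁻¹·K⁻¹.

Ideal: P_ideal = RT/V_m = (8.314)(244)/0.2575 = 7878.12 kPa
vdW: P = RT/(V_m − b) − a/V_m² = 2028.62/0.225260 − 136.0/0.0663063 = 9005.68 − 2051.09 = 6954.59 kPa
% deviation = (6954.59 − 7878.12)/7878.12 × 100% = -11.72%

-11.72 %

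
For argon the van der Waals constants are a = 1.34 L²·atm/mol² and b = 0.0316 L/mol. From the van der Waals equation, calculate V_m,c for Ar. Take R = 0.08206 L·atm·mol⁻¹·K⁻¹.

V_m,c ≈ 0.09480 L/mol

For a van der Waals gas, V_m,c = 3b.
V_m,c = 3×0.0316 = 0.09480 L/mol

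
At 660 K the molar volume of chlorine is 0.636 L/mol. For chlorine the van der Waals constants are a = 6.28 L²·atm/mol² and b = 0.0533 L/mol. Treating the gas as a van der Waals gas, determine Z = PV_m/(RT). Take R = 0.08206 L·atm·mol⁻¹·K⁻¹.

P = RT/(V_m − b) − a/V_m² = (0.08206)(660)/(0.636 − 0.0533) − 6.28/(0.636)²
  = 54.160/0.58270 − 15.525 = 92.947 − 15.525 = 77.422 atm
Z = PV_m/(RT) = (77.422)(0.636)/((0.08206)(660)) = 49.240/54.160 = 0.9092

Z ≈ 0.9092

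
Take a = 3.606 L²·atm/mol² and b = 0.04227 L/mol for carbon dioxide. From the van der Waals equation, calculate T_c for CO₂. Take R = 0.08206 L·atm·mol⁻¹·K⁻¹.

T_c ≈ 308.0 K

For a van der Waals gas, T_c = 8a/(27Rb).
T_c = 8×3.606/(27×0.08206×0.04227) = 28.848/0.093654 = 308.0 K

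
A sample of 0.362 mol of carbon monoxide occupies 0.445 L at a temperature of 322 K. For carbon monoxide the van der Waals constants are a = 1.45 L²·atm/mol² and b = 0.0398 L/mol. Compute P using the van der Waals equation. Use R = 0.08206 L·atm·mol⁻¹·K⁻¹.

P = nRT/(V − nb) − a n²/V²
nRT/(V − nb) = (0.362)(0.08206)(322)/(0.445 − 0.362×0.0398) = 9.5652/0.43059 = 22.214 atm
a n²/V² = (1.45)(0.362)²/(0.445)² = 0.95954 atm
P = 22.214 − 0.95954 = 21.25 atm

P ≈ 21.25 atm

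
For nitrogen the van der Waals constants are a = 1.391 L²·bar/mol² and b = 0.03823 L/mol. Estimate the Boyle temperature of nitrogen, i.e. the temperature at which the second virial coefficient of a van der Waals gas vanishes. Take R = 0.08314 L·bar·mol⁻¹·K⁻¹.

T_B ≈ 437.6 K

For a van der Waals gas the second virial coefficient B₂ = b − a/(RT) vanishes at T_B = a/(Rb).
T_B = 1.391/(0.08314×0.03823) = 1.391/0.0031784 = 437.6 K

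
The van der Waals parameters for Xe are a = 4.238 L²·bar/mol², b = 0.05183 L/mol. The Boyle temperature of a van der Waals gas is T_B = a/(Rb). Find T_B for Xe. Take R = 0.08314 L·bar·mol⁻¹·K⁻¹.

For a van der Waals gas the second virial coefficient B₂ = b − a/(RT) vanishes at T_B = a/(Rb).
T_B = 4.238/(0.08314×0.05183) = 4.238/0.0043091 = 983.5 K

T_B ≈ 983.5 K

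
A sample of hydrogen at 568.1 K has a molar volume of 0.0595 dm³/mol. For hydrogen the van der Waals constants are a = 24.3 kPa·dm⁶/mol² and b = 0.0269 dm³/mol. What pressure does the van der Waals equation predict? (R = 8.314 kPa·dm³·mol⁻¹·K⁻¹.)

P ≈ 138019 kPa

P = RT/(V_m − b) − a/V_m²
RT/(V_m − b) = (8.314)(568.1)/(0.0595 − 0.0269) = 4723.2/0.032600 = 144883 kPa
a/V_m² = 24.3/(0.0595)² = 6863.9 kPa
P = 144883 − 6863.9 = 138019 kPa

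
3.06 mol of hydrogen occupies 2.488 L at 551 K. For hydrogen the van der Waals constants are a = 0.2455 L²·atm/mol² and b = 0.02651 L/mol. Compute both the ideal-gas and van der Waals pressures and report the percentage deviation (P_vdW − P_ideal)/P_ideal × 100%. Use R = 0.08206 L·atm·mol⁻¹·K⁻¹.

Ideal: P_ideal = nRT/V = (3.06)(0.08206)(551)/2.488 = 55.6102 atm
vdW: P = nRT/(V − nb) − a n²/V² = 138.358/2.40688 − 2.29876/6.19014 = 57.4844 − 0.371358 = 57.1130 atm
% deviation = (57.1130 − 55.6102)/55.6102 × 100% = 2.70%

2.70 %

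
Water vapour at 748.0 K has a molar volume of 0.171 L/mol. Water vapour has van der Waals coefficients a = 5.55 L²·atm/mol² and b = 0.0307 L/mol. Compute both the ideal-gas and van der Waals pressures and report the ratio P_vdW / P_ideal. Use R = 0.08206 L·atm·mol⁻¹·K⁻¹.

Ideal: P_ideal = RT/V_m = (0.08206)(748.0)/0.171 = 358.953 atm
vdW: P = RT/(V_m − b) − a/V_m² = 61.3809/0.140300 − 5.55/0.0292410 = 437.498 − 189.802 = 247.696 atm
Ratio = 247.696/358.953 = 0.6901

P_vdW / P_ideal ≈ 0.6901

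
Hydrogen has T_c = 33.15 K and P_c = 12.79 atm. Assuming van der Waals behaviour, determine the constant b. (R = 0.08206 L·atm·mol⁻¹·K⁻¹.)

b ≈ 0.02659 L/mol

From T_c = 8a/(27Rb) and P_c = a/(27b²): b = R T_c/(8 P_c).
b = (0.08206)(33.15)/(8×12.79) = 2.7203/102.32 = 0.02659 L/mol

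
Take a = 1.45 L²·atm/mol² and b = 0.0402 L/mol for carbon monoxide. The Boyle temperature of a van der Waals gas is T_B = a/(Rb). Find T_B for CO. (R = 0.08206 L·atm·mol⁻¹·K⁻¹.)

For a van der Waals gas the second virial coefficient B₂ = b − a/(RT) vanishes at T_B = a/(Rb).
T_B = 1.45/(0.08206×0.0402) = 1.45/0.0032988 = 439.6 K

T_B ≈ 439.6 K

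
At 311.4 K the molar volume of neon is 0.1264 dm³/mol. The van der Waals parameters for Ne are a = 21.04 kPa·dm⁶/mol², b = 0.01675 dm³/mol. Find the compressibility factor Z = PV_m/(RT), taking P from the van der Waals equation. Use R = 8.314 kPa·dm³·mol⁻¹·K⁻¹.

P = RT/(V_m − b) − a/V_m² = (8.314)(311.4)/(0.1264 − 0.01675) − 21.04/(0.1264)²
  = 2589.0/0.10965 − 1316.9 = 23611 − 1316.9 = 22294 kPa
Z = PV_m/(RT) = (22294)(0.1264)/((8.314)(311.4)) = 2818.0/2589.0 = 1.088

Z ≈ 1.088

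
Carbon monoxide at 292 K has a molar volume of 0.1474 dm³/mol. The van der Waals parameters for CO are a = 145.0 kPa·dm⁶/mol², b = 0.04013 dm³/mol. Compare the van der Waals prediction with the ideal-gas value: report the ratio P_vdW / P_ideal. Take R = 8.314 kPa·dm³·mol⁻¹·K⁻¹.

Ideal: P_ideal = RT/V_m = (8.314)(292)/0.1474 = 16470.1 kPa
vdW: P = RT/(V_m − b) − a/V_m² = 2427.69/0.107270 − 145.0/0.0217268 = 22631.6 − 6673.79 = 15957.8 kPa
Ratio = 15957.8/16470.1 = 0.9689

P_vdW / P_ideal ≈ 0.9689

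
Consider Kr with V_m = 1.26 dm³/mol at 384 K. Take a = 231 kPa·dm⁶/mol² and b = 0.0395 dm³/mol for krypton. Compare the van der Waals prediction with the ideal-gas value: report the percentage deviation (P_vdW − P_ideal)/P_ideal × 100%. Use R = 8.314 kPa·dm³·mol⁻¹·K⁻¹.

-2.51 %

Ideal: P_ideal = RT/V_m = (8.314)(384)/1.26 = 2533.79 kPa
vdW: P = RT/(V_m − b) − a/V_m² = 3192.58/1.22050 − 231/1.58760 = 2615.80 − 145.503 = 2470.30 kPa
% deviation = (2470.30 − 2533.79)/2533.79 × 100% = -2.51%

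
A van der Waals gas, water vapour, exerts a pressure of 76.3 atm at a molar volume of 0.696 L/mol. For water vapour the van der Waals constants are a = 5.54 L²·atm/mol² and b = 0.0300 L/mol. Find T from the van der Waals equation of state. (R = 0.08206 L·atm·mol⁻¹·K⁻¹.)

T = (P + a/V_m²)(V_m − b)/R
P + a/V_m² = 76.3 + 5.54/(0.696)² = 87.736 atm
V_m − b = 0.696 − 0.0300 = 0.66600 L/mol
T = (87.736)(0.66600)/0.08206 = 712.1 K

T ≈ 712.1 K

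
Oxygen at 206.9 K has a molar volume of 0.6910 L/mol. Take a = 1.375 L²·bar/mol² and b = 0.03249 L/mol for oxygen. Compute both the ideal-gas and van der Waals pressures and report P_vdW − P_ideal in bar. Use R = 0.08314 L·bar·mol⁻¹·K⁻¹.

ΔP ≈ -1.651 bar

Ideal: P_ideal = RT/V_m = (0.08314)(206.9)/0.6910 = 24.8939 bar
vdW: P = RT/(V_m − b) − a/V_m² = 17.2017/0.658510 − 1.375/0.477481 = 26.1222 − 2.87970 = 23.2425 bar
ΔP = 23.2425 − 24.8939 = -1.651 bar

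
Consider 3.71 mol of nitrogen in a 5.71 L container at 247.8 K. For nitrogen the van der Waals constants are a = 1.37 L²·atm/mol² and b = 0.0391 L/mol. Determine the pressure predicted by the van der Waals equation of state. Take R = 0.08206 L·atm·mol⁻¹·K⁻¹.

P = nRT/(V − nb) − a n²/V²
nRT/(V − nb) = (3.71)(0.08206)(247.8)/(5.71 − 3.71×0.0391) = 75.441/5.5649 = 13.557 atm
a n²/V² = (1.37)(3.71)²/(5.71)² = 0.57836 atm
P = 13.557 − 0.57836 = 12.98 atm

P ≈ 12.98 atm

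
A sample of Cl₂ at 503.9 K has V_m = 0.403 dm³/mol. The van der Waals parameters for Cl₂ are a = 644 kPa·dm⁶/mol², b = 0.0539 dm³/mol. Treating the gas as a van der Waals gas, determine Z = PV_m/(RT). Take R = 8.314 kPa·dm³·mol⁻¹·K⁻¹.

Z ≈ 0.7730

P = RT/(V_m − b) − a/V_m² = (8.314)(503.9)/(0.403 − 0.0539) − 644/(0.403)²
  = 4189.4/0.34910 − 3965.3 = 12001 − 3965.3 = 8036 kPa
Z = PV_m/(RT) = (8036)(0.403)/((8.314)(503.9)) = 3238.5/4189.4 = 0.7730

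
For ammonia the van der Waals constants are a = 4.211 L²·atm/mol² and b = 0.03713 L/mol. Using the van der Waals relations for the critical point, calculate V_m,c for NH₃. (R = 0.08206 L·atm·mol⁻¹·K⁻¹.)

For a van der Waals gas, V_m,c = 3b.
V_m,c = 3×0.03713 = 0.1114 L/mol

V_m,c ≈ 0.1114 L/mol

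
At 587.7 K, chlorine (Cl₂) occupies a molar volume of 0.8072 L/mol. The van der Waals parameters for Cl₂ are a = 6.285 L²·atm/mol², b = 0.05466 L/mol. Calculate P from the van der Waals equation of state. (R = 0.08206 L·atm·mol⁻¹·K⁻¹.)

P ≈ 54.44 atm

P = RT/(V_m − b) − a/V_m²
RT/(V_m − b) = (0.08206)(587.7)/(0.8072 − 0.05466) = 48.227/0.75254 = 64.086 atm
a/V_m² = 6.285/(0.8072)² = 9.6459 atm
P = 64.086 − 9.6459 = 54.44 atm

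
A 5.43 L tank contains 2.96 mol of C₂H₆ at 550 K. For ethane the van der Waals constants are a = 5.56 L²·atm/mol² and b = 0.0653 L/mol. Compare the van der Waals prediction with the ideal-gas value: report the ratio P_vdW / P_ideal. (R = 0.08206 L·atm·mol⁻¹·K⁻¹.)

Ideal: P_ideal = nRT/V = (2.96)(0.08206)(550)/5.43 = 24.6029 atm
vdW: P = nRT/(V − nb) − a n²/V² = 133.594/5.23671 − 48.7145/29.4849 = 25.5111 − 1.65218 = 23.8589 atm
Ratio = 23.8589/24.6029 = 0.9698

P_vdW / P_ideal ≈ 0.9698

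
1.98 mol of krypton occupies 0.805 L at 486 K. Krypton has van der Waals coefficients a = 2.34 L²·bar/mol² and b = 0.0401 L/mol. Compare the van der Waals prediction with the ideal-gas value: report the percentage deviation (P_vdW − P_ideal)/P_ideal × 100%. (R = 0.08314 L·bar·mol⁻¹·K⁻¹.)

Ideal: P_ideal = nRT/V = (1.98)(0.08314)(486)/0.805 = 99.3838 bar
vdW: P = nRT/(V − nb) − a n²/V² = 80.0040/0.725602 − 9.17374/0.648025 = 110.259 − 14.1565 = 96.103 bar
% deviation = (96.103 − 99.3838)/99.3838 × 100% = -3.30%

-3.30 %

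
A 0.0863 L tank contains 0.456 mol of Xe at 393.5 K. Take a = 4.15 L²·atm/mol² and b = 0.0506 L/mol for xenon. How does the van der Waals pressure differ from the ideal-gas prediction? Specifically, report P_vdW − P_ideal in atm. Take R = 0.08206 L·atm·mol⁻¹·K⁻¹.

Ideal: P_ideal = nRT/V = (0.456)(0.08206)(393.5)/0.0863 = 170.620 atm
vdW: P = nRT/(V − nb) − a n²/V² = 14.7245/0.0632264 − 0.862934/0.00744769 = 232.885 − 115.866 = 117.019 atm
ΔP = 117.019 − 170.620 = -53.60 atm

ΔP ≈ -53.60 atm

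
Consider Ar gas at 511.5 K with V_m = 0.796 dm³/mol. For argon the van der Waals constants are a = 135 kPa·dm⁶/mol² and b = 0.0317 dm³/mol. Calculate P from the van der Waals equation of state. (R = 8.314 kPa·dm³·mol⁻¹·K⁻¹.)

P ≈ 5351 kPa

P = RT/(V_m − b) − a/V_m²
RT/(V_m − b) = (8.314)(511.5)/(0.796 − 0.0317) = 4252.6/0.76430 = 5564.0 kPa
a/V_m² = 135/(0.796)² = 213.06 kPa
P = 5564.0 − 213.06 = 5351 kPa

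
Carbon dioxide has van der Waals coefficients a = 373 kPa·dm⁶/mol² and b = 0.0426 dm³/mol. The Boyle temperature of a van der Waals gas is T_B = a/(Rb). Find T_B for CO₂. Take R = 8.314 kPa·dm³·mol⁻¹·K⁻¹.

T_B ≈ 1053 K

For a van der Waals gas the second virial coefficient B₂ = b − a/(RT) vanishes at T_B = a/(Rb).
T_B = 373/(8.314×0.0426) = 373/0.35418 = 1053 K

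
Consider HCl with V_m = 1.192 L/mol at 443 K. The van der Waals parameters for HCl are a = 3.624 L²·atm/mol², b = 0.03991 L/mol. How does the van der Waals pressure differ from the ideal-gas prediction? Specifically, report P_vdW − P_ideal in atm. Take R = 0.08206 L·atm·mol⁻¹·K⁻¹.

ΔP ≈ -1.494 atm

Ideal: P_ideal = RT/V_m = (0.08206)(443)/1.192 = 30.4971 atm
vdW: P = RT/(V_m − b) − a/V_m² = 36.3526/1.15209 − 3.624/1.42086 = 31.5536 − 2.55057 = 29.0030 atm
ΔP = 29.0030 − 30.4971 = -1.494 atm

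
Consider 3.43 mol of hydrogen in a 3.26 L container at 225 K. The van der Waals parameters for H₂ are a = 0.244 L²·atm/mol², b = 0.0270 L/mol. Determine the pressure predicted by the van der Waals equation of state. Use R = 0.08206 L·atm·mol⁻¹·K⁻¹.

P ≈ 19.72 atm

P = nRT/(V − nb) − a n²/V²
nRT/(V − nb) = (3.43)(0.08206)(225)/(3.26 − 3.43×0.0270) = 63.330/3.1674 = 19.994 atm
a n²/V² = (0.244)(3.43)²/(3.26)² = 0.27011 atm
P = 19.994 − 0.27011 = 19.72 atm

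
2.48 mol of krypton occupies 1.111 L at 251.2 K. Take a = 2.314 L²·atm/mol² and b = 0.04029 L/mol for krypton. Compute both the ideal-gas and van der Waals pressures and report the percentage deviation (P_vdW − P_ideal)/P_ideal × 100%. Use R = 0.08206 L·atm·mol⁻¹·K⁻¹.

-15.18 %

Ideal: P_ideal = nRT/V = (2.48)(0.08206)(251.2)/1.111 = 46.0139 atm
vdW: P = nRT/(V − nb) − a n²/V² = 51.1214/1.01108 − 14.2320/1.23432 = 50.5612 − 11.5302 = 39.0310 atm
% deviation = (39.0310 − 46.0139)/46.0139 × 100% = -15.18%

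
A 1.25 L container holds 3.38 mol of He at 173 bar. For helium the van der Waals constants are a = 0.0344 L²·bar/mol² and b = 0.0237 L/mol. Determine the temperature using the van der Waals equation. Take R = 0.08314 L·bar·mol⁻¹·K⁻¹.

T = (P + a n²/V²)(V − nb)/(nR)
P + a n²/V² = 173 + (0.0344)(3.38)²/(1.25)² = 173.25 bar
V − nb = 1.25 − (3.38)(0.0237) = 1.1699 L
T = (173.25)(1.1699)/((3.38)(0.08314)) = 721.3 K

T ≈ 721.3 K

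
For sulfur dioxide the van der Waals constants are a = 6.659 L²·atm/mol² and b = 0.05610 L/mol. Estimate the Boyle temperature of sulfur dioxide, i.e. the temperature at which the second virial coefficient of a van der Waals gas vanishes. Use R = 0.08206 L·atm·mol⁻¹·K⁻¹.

T_B ≈ 1446 K

For a van der Waals gas the second virial coefficient B₂ = b − a/(RT) vanishes at T_B = a/(Rb).
T_B = 6.659/(0.08206×0.05610) = 6.659/0.0046036 = 1446 K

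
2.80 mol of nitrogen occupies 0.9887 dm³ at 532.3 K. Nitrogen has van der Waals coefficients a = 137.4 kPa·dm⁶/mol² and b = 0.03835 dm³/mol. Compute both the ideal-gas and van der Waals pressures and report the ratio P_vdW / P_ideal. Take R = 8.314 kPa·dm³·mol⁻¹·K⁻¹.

P_vdW / P_ideal ≈ 1.034

Ideal: P_ideal = nRT/V = (2.80)(8.314)(532.3)/0.9887 = 12533.1 kPa
vdW: P = nRT/(V − nb) − a n²/V² = 12391.5/0.881320 − 1077.22/0.977528 = 14060.2 − 1101.98 = 12958.2 kPa
Ratio = 12958.2/12533.1 = 1.034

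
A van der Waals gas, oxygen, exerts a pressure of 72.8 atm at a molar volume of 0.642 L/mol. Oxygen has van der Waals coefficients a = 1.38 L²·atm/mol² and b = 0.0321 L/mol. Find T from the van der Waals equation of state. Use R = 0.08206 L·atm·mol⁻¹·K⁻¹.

T ≈ 566.0 K

T = (P + a/V_m²)(V_m − b)/R
P + a/V_m² = 72.8 + 1.38/(0.642)² = 76.148 atm
V_m − b = 0.642 − 0.0321 = 0.60990 L/mol
T = (76.148)(0.60990)/0.08206 = 566.0 K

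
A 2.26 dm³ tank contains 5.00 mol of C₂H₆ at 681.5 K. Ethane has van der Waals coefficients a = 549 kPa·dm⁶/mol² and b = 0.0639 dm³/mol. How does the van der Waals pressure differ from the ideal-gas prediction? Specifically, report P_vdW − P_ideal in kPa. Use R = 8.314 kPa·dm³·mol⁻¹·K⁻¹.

Ideal: P_ideal = nRT/V = (5.00)(8.314)(681.5)/2.26 = 12535.4 kPa
vdW: P = nRT/(V − nb) − a n²/V² = 28330.0/1.94050 − 13725.0/5.10760 = 14599.3 − 2687.17 = 11912.1 kPa
ΔP = 11912.1 − 12535.4 = -623 kPa

ΔP ≈ -623 kPa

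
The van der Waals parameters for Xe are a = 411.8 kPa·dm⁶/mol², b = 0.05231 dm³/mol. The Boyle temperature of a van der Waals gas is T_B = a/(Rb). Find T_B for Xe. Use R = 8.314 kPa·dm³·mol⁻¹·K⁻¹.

T_B ≈ 946.9 K

For a van der Waals gas the second virial coefficient B₂ = b − a/(RT) vanishes at T_B = a/(Rb).
T_B = 411.8/(8.314×0.05231) = 411.8/0.43491 = 946.9 K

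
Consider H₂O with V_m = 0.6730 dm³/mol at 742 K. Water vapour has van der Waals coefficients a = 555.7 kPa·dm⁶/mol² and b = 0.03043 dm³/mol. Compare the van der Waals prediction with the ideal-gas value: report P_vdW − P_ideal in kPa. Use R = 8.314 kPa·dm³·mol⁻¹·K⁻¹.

Ideal: P_ideal = RT/V_m = (8.314)(742)/0.6730 = 9166.40 kPa
vdW: P = RT/(V_m − b) − a/V_m² = 6168.99/0.642570 − 555.7/0.452929 = 9600.49 − 1226.90 = 8373.59 kPa
ΔP = 8373.59 − 9166.40 = -792.8 kPa

ΔP ≈ -792.8 kPa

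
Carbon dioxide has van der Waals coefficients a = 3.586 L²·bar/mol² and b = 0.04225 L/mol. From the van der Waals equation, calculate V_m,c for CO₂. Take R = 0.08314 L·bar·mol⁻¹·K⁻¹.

For a van der Waals gas, V_m,c = 3b.
V_m,c = 3×0.04225 = 0.1268 L/mol

V_m,c ≈ 0.1268 L/mol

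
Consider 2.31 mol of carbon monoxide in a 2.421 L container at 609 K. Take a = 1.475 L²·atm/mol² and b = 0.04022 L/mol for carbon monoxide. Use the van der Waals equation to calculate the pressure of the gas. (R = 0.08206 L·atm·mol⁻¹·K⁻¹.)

P ≈ 48.24 atm

P = nRT/(V − nb) − a n²/V²
nRT/(V − nb) = (2.31)(0.08206)(609)/(2.421 − 2.31×0.04022) = 115.44/2.3281 = 49.585 atm
a n²/V² = (1.475)(2.31)²/(2.421)² = 1.3428 atm
P = 49.585 − 1.3428 = 48.24 atm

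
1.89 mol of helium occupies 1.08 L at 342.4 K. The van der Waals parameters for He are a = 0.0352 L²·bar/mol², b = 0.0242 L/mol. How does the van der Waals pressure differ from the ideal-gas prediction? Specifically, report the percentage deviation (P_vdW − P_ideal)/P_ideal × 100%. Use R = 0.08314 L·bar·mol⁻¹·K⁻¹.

4.21 %

Ideal: P_ideal = nRT/V = (1.89)(0.08314)(342.4)/1.08 = 49.8175 bar
vdW: P = nRT/(V − nb) − a n²/V² = 53.8029/1.03426 − 0.125738/1.16640 = 52.0207 − 0.107800 = 51.9129 bar
% deviation = (51.9129 − 49.8175)/49.8175 × 100% = 4.21%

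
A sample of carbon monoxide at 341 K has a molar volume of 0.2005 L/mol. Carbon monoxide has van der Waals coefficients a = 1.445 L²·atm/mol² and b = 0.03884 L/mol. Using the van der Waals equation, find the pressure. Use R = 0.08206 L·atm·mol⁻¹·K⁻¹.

P ≈ 137.1 atm

P = RT/(V_m − b) − a/V_m²
RT/(V_m − b) = (0.08206)(341)/(0.2005 − 0.03884) = 27.982/0.16166 = 173.09 atm
a/V_m² = 1.445/(0.2005)² = 35.945 atm
P = 173.09 − 35.945 = 137.1 atm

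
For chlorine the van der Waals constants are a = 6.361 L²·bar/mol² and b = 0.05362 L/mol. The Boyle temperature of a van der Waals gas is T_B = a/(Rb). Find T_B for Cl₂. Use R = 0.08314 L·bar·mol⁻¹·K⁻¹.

For a van der Waals gas the second virial coefficient B₂ = b − a/(RT) vanishes at T_B = a/(Rb).
T_B = 6.361/(0.08314×0.05362) = 6.361/0.0044580 = 1427 K

T_B ≈ 1427 K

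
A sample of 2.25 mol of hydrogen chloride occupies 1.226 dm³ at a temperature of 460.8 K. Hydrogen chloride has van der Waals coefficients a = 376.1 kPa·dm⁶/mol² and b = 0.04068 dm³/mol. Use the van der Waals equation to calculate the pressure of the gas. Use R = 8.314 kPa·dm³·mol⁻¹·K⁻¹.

P ≈ 6331 kPa

P = nRT/(V − nb) − a n²/V²
nRT/(V − nb) = (2.25)(8.314)(460.8)/(1.226 − 2.25×0.04068) = 8620.0/1.1345 = 7598.1 kPa
a n²/V² = (376.1)(2.25)²/(1.226)² = 1266.7 kPa
P = 7598.1 − 1266.7 = 6331 kPa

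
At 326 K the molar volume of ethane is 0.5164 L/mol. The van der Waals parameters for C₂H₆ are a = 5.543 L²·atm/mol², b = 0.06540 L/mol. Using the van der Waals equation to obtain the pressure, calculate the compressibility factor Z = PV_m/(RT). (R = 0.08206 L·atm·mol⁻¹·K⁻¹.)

P = RT/(V_m − b) − a/V_m² = (0.08206)(326)/(0.5164 − 0.06540) − 5.543/(0.5164)²
  = 26.752/0.45100 − 20.786 = 59.317 − 20.786 = 38.531 atm
Z = PV_m/(RT) = (38.531)(0.5164)/((0.08206)(326)) = 19.897/26.752 = 0.7438

Z ≈ 0.7438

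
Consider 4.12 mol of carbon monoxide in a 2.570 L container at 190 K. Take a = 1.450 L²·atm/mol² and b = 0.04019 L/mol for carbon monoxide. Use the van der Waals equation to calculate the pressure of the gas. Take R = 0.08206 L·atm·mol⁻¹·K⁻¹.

P ≈ 22.99 atm

P = nRT/(V − nb) − a n²/V²
nRT/(V − nb) = (4.12)(0.08206)(190)/(2.570 − 4.12×0.04019) = 64.237/2.4044 = 26.716 atm
a n²/V² = (1.450)(4.12)²/(2.570)² = 3.7265 atm
P = 26.716 − 3.7265 = 22.99 atm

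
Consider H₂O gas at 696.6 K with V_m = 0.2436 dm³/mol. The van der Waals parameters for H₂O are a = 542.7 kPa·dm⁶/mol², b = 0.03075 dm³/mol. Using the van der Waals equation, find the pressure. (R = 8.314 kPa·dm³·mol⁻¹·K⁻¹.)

P = RT/(V_m − b) − a/V_m²
RT/(V_m − b) = (8.314)(696.6)/(0.2436 − 0.03075) = 5791.5/0.21285 = 27209 kPa
a/V_m² = 542.7/(0.2436)² = 9145.5 kPa
P = 27209 − 9145.5 = 18064 kPa

P ≈ 18064 kPa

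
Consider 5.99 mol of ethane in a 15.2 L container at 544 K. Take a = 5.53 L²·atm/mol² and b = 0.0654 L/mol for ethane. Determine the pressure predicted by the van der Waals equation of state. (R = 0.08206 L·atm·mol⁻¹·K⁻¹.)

P ≈ 17.20 atm

P = nRT/(V − nb) − a n²/V²
nRT/(V − nb) = (5.99)(0.08206)(544)/(15.2 − 5.99×0.0654) = 267.40/14.808 = 18.058 atm
a n²/V² = (5.53)(5.99)²/(15.2)² = 0.85880 atm
P = 18.058 − 0.85880 = 17.20 atm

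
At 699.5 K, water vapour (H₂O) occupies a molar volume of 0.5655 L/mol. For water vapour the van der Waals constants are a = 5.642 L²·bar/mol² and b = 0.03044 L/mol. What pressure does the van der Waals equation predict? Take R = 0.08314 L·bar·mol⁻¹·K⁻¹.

P = RT/(V_m − b) − a/V_m²
RT/(V_m − b) = (0.08314)(699.5)/(0.5655 − 0.03044) = 58.156/0.53506 = 108.69 bar
a/V_m² = 5.642/(0.5655)² = 17.643 bar
P = 108.69 − 17.643 = 91.05 bar

P ≈ 91.05 bar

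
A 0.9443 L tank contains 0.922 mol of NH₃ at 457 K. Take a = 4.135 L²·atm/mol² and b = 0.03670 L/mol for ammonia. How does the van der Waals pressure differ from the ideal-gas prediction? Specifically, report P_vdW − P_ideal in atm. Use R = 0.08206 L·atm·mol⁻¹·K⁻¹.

Ideal: P_ideal = nRT/V = (0.922)(0.08206)(457)/0.9443 = 36.6158 atm
vdW: P = nRT/(V − nb) − a n²/V² = 34.5763/0.910463 − 3.51510/0.891702 = 37.9766 − 3.94201 = 34.0346 atm
ΔP = 34.0346 − 36.6158 = -2.581 atm

ΔP ≈ -2.581 atm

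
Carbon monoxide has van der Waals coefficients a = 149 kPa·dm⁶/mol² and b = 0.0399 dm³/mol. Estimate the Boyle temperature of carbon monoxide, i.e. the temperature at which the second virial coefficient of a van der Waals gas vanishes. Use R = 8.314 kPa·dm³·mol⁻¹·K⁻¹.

For a van der Waals gas the second virial coefficient B₂ = b − a/(RT) vanishes at T_B = a/(Rb).
T_B = 149/(8.314×0.0399) = 149/0.33173 = 449.2 K

T_B ≈ 449.2 K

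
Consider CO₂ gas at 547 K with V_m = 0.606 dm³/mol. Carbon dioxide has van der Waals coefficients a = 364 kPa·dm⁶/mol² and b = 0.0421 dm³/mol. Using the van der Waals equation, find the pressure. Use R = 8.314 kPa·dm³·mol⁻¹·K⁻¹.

P ≈ 7074 kPa

P = RT/(V_m − b) − a/V_m²
RT/(V_m − b) = (8.314)(547)/(0.606 − 0.0421) = 4547.8/0.56390 = 8064.9 kPa
a/V_m² = 364/(0.606)² = 991.19 kPa
P = 8064.9 − 991.19 = 7074 kPa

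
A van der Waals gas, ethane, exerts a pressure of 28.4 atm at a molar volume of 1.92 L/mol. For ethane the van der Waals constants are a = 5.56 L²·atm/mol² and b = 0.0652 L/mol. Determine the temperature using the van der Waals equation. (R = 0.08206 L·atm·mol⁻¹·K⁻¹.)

T = (P + a/V_m²)(V_m − b)/R
P + a/V_m² = 28.4 + 5.56/(1.92)² = 29.908 atm
V_m − b = 1.92 − 0.0652 = 1.8548 L/mol
T = (29.908)(1.8548)/0.08206 = 676.0 K

T ≈ 676.0 K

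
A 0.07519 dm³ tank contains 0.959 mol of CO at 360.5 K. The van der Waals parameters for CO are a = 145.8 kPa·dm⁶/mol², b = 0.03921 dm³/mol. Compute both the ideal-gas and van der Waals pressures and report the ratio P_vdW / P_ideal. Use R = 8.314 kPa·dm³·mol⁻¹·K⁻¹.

P_vdW / P_ideal ≈ 1.380

Ideal: P_ideal = nRT/V = (0.959)(8.314)(360.5)/0.07519 = 38227.3 kPa
vdW: P = nRT/(V − nb) − a n²/V² = 2874.31/0.0375876 − 134.089/0.00565354 = 76469.6 − 23717.7 = 52751.9 kPa
Ratio = 52751.9/38227.3 = 1.380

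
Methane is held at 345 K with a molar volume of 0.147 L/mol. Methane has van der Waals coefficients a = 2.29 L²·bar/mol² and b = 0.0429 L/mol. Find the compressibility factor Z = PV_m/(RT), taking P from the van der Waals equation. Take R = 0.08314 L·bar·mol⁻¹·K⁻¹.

Z ≈ 0.8690

P = RT/(V_m − b) − a/V_m² = (0.08314)(345)/(0.147 − 0.0429) − 2.29/(0.147)²
  = 28.683/0.10410 − 105.97 = 275.53 − 105.97 = 169.56 bar
Z = PV_m/(RT) = (169.56)(0.147)/((0.08314)(345)) = 24.925/28.683 = 0.8690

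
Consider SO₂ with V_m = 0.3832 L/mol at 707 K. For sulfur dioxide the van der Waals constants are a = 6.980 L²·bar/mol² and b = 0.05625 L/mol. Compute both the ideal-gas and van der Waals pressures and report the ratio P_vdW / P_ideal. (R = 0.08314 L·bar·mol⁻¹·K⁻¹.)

P_vdW / P_ideal ≈ 0.8622

Ideal: P_ideal = RT/V_m = (0.08314)(707)/0.3832 = 153.392 bar
vdW: P = RT/(V_m − b) − a/V_m² = 58.7800/0.326950 − 6.980/0.146842 = 179.783 − 47.5341 = 132.249 bar
Ratio = 132.249/153.392 = 0.8622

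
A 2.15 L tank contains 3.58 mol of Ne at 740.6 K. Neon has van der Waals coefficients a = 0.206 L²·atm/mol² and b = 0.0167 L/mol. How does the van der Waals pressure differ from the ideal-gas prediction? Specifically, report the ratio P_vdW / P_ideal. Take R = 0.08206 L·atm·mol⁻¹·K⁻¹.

Ideal: P_ideal = nRT/V = (3.58)(0.08206)(740.6)/2.15 = 101.195 atm
vdW: P = nRT/(V − nb) − a n²/V² = 217.570/2.09021 − 2.64018/4.62250 = 104.090 − 0.571158 = 103.519 atm
Ratio = 103.519/101.195 = 1.023

P_vdW / P_ideal ≈ 1.023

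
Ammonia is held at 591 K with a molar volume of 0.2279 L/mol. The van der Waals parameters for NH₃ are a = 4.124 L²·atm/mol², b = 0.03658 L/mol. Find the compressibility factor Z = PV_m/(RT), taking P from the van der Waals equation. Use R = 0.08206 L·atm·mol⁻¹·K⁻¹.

Z ≈ 0.8181

P = RT/(V_m − b) − a/V_m² = (0.08206)(591)/(0.2279 − 0.03658) − 4.124/(0.2279)²
  = 48.497/0.19132 − 79.402 = 253.49 − 79.402 = 174.09 atm
Z = PV_m/(RT) = (174.09)(0.2279)/((0.08206)(591)) = 39.675/48.497 = 0.8181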